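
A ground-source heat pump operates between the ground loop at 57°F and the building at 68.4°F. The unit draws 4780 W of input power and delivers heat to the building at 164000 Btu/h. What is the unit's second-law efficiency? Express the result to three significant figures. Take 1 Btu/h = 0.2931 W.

0.217

Converting, Q̇_H = 164000 Btu/h = 48070 W, so COP_actual = Q̇_H/Ẇ = 48070/4780 = 10.06.
In absolute terms T_C = 287.04 K and T_H = 293.37 K, so ΔT = 6.333 K.
COP_Carnot = T_H/ΔT = 293.37/6.333 = 46.32.
η_II = COP_actual/COP_Carnot = 10.06/46.32 = 0.2171.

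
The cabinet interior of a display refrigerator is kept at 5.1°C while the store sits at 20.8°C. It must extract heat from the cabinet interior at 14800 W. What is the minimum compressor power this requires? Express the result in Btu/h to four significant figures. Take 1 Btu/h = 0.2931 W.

2849 Btu/h

In absolute terms T_C = 278.25 K and T_H = 293.95 K, so ΔT = 15.70 K.
COP_Carnot = T_C/ΔT = 278.25/15.70 = 17.72.
Ẇ_min = Q̇/COP_Carnot = 14800/17.72 = 835.1 W = 2849 Btu/h.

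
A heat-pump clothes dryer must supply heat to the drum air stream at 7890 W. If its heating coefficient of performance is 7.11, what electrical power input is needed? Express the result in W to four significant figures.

1110 W

Ẇ = Q̇_H/COP_HP = 7890/7.11 = 1110 W.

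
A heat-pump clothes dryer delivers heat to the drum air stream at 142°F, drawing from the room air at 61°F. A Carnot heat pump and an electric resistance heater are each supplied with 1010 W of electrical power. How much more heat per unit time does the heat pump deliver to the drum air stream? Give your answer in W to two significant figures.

6500 W

In absolute terms T_C = 289.26 K and T_H = 334.26 K, so ΔT = 45.00 K.
COP_Carnot = T_H/ΔT = 334.26/45.00 = 7.428.
The heat pump delivers Q̇_H = COP × Ẇ = 7502 W; the resistance heater delivers Ẇ = 1010 W.
Extra = (COP − 1)·Ẇ = 6492 W.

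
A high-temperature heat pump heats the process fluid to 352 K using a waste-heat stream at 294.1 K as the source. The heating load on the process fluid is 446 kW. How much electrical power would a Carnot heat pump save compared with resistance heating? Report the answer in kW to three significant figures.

The reservoir spacing is ΔT = 352 − 294.1 = 57.90 K.
COP_Carnot = T_H/ΔT = 352.00/57.90 = 6.079.
Resistance heating needs Ẇ_res = Q̇_H = 446.0 kW; the reversible heat pump needs only Ẇ_hp = Q̇_H/COP = 73.36 kW.
Saving = 446.0 − 73.36 = 372.6 kW.

373 kW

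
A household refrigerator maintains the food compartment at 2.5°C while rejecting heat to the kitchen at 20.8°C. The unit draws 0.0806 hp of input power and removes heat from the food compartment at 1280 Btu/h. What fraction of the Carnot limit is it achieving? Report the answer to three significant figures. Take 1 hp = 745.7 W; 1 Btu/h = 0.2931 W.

Converting, Q̇_C = 1280 Btu/h = 0.5031 hp, so COP_actual = Q̇_C/Ẇ = 0.5031/0.08060 = 6.242.
In absolute terms T_C = 275.65 K and T_H = 293.95 K, so ΔT = 18.30 K.
COP_Carnot = T_C/ΔT = 275.65/18.30 = 15.06.
η_II = COP_actual/COP_Carnot = 6.242/15.06 = 0.4144.

0.414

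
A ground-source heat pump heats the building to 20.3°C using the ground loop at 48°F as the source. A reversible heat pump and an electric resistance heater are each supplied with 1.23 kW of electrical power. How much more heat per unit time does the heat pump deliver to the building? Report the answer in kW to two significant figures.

In absolute terms T_C = 282.04 K and T_H = 293.45 K, so ΔT = 11.41 K.
COP_Carnot = T_H/ΔT = 293.45/11.41 = 25.72.
The heat pump delivers Q̇_H = COP × Ẇ = 31.63 kW; the resistance heater delivers Ẇ = 1.230 kW.
Extra = (COP − 1)·Ẇ = 30.40 kW.

30 kW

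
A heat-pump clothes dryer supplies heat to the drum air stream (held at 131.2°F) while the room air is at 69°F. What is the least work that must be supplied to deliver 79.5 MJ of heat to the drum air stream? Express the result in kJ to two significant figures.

8400 kJ

In absolute terms T_C = 293.71 K and T_H = 328.26 K, so ΔT = 34.56 K.
The reversible limit is COP_HP = T_H/ΔT = 9.500, so W_min = Q_H/COP = Q_H·ΔT/T_H.
W_min = 79.50 × 34.56/328.26 = 8.369 MJ = 8369 kJ.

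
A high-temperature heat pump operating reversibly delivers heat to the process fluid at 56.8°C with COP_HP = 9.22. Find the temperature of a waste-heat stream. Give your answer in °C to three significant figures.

COP_HP = T_H/(T_H − T_C) gives T_H − T_C = T_H/COP.
With T_H = 329.95 K, T_C = 329.95 × (1 − 1/9.22) = 294.16 K.
Converting, 294.16 K = 21.01°C.

21.0 °C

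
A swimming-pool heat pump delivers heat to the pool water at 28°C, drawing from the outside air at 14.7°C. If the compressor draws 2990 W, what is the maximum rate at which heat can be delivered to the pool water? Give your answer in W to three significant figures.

In absolute terms T_C = 287.85 K and T_H = 301.15 K, so ΔT = 13.30 K.
COP_Carnot = T_H/ΔT = 301.15/13.30 = 22.64.
Q̇_max = COP_Carnot × Ẇ = 22.64 × 2990 W = 67700 W.

67700 W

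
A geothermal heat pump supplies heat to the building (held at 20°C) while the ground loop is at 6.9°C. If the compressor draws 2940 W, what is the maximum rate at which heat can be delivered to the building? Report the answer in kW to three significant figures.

65.8 kW

In absolute terms T_C = 280.05 K and T_H = 293.15 K, so ΔT = 13.10 K.
COP_Carnot = T_H/ΔT = 293.15/13.10 = 22.38.
Q̇_max = COP_Carnot × Ẇ = 22.38 × 2940 W = 65790 W = 65.79 kW.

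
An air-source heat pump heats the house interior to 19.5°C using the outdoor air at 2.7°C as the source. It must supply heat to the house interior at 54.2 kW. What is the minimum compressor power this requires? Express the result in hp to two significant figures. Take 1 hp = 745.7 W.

In absolute terms T_C = 275.85 K and T_H = 292.65 K, so ΔT = 16.80 K.
COP_Carnot = T_H/ΔT = 292.65/16.80 = 17.42.
Ẇ_min = Q̇/COP_Carnot = 54.20/17.42 = 3.111 kW = 4.172 hp.

4.2 hp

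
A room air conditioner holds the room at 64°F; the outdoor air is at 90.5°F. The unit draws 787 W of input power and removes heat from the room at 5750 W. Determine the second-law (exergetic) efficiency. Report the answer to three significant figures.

COP_actual = Q̇_C/Ẇ = 5750/787.0 = 7.306.
In absolute terms T_C = 290.93 K and T_H = 305.65 K, so ΔT = 14.72 K.
COP_Carnot = T_C/ΔT = 290.93/14.72 = 19.76.
η_II = COP_actual/COP_Carnot = 7.306/19.76 = 0.3697.

0.370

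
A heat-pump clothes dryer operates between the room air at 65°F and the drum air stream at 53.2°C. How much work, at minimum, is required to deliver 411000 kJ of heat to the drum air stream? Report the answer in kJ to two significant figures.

In absolute terms T_C = 291.48 K and T_H = 326.35 K, so ΔT = 34.87 K.
The reversible limit is COP_HP = T_H/ΔT = 9.360, so W_min = Q_H/COP = Q_H·ΔT/T_H.
W_min = 411000 × 34.87/326.35 = 43910 kJ.

44000 kJ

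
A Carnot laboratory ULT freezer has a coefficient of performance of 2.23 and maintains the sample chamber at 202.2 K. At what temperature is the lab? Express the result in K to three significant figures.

293 K

COP_R = T_C/(T_H − T_C) gives T_H − T_C = T_C/COP.
With T_C = 202.20 K, T_H = 202.20 × (1 + 1/2.23) = 292.87 K.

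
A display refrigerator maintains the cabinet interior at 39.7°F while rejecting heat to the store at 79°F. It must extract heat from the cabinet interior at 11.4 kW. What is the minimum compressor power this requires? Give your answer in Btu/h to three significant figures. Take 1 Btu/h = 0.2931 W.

In absolute terms T_C = 277.43 K and T_H = 299.26 K, so ΔT = 21.83 K.
COP_Carnot = T_C/ΔT = 277.43/21.83 = 12.71.
Ẇ_min = Q̇/COP_Carnot = 11.40/12.71 = 0.8972 kW = 3061 Btu/h.

3060 Btu/h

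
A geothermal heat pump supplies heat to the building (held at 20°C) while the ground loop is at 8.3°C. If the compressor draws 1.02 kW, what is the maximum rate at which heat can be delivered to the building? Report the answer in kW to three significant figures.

In absolute terms T_C = 281.45 K and T_H = 293.15 K, so ΔT = 11.70 K.
COP_Carnot = T_H/ΔT = 293.15/11.70 = 25.06.
Q̇_max = COP_Carnot × Ẇ = 25.06 × 1.020 kW = 25.56 kW.

25.6 kW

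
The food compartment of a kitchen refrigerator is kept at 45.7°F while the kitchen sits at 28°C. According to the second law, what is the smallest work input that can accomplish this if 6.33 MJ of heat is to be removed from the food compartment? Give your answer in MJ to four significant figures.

In absolute terms T_C = 280.76 K and T_H = 301.15 K, so ΔT = 20.39 K.
The reversible limit is COP_R = T_C/ΔT = 13.77, so W_min = Q_C/COP = Q_C·ΔT/T_C.
W_min = 6.330 × 20.39/280.76 = 0.4597 MJ.

0.4597 MJ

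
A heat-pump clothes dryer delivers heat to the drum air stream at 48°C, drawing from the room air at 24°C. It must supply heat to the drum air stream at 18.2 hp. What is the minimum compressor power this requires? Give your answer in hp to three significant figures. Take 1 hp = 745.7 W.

In absolute terms T_C = 297.15 K and T_H = 321.15 K, so ΔT = 24.00 K.
COP_Carnot = T_H/ΔT = 321.15/24.00 = 13.38.
Ẇ_min = Q̇/COP_Carnot = 18.20/13.38 = 1.360 hp.

1.36 hp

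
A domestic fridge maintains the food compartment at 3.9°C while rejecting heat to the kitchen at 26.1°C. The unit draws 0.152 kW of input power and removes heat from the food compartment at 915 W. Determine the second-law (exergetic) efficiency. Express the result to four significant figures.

0.4824

Converting, Q̇_C = 915.0 W = 0.9150 kW, so COP_actual = Q̇_C/Ẇ = 0.9150/0.1520 = 6.020.
In absolute terms T_C = 277.05 K and T_H = 299.25 K, so ΔT = 22.20 K.
COP_Carnot = T_C/ΔT = 277.05/22.20 = 12.48.
η_II = COP_actual/COP_Carnot = 6.020/12.48 = 0.4824.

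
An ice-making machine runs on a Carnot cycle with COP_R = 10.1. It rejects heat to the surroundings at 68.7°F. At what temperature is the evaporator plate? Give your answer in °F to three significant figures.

21.1 °F

For a Carnot refrigerator COP_R = T_C/(T_H − T_C), so T_C = COP·T_H/(1 + COP).
With T_H = 293.54 K, T_C = 10.1 × 293.54/11.10 = 267.09 K.
Converting, 267.09 K = 21.10°F.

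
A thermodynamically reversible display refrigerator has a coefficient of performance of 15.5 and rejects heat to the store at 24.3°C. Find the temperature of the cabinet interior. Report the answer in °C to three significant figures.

6.27 °C

For a Carnot refrigerator COP_R = T_C/(T_H − T_C), so T_C = COP·T_H/(1 + COP).
With T_H = 297.45 K, T_C = 15.5 × 297.45/16.50 = 279.42 K.
Converting, 279.42 K = 6.27°C.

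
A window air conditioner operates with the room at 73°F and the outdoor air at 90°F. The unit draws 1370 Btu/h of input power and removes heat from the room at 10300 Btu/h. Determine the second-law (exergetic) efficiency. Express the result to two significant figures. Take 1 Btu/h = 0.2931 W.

0.24

COP_actual = Q̇_C/Ẇ = 10300/1370 = 7.518.
In absolute terms T_C = 295.93 K and T_H = 305.37 K, so ΔT = 9.444 K.
COP_Carnot = T_C/ΔT = 295.93/9.444 = 31.33.
η_II = COP_actual/COP_Carnot = 7.518/31.33 = 0.2399.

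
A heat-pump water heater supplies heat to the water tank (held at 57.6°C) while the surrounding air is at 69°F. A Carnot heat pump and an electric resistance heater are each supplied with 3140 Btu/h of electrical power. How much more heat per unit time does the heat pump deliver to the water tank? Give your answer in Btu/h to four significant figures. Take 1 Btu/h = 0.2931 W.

24900 Btu/h

In absolute terms T_C = 293.71 K and T_H = 330.75 K, so ΔT = 37.04 K.
COP_Carnot = T_H/ΔT = 330.75/37.04 = 8.928.
The heat pump delivers Q̇_H = COP × Ẇ = 28040 Btu/h; the resistance heater delivers Ẇ = 3140 Btu/h.
Extra = (COP − 1)·Ẇ = 24900 Btu/h.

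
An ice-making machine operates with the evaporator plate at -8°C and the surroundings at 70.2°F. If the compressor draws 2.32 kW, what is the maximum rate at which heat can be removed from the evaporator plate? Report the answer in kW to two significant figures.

21 kW

In absolute terms T_C = 265.15 K and T_H = 294.37 K, so ΔT = 29.22 K.
COP_Carnot = T_C/ΔT = 265.15/29.22 = 9.074.
Q̇_max = COP_Carnot × Ẇ = 9.074 × 2.320 kW = 21.05 kW.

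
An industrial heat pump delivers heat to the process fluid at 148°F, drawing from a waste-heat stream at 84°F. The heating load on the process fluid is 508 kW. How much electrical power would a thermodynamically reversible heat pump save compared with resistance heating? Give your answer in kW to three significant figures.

454 kW

In absolute terms T_C = 302.04 K and T_H = 337.59 K, so ΔT = 35.56 K.
COP_Carnot = T_H/ΔT = 337.59/35.56 = 9.495.
Resistance heating needs Ẇ_res = Q̇_H = 508.0 kW; the reversible heat pump needs only Ẇ_hp = Q̇_H/COP = 53.50 kW.
Saving = 508.0 − 53.50 = 454.5 kW.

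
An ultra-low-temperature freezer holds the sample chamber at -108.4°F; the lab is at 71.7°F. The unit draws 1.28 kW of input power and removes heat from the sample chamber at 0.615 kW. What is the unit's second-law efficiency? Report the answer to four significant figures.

COP_actual = Q̇_C/Ẇ = 0.6150/1.280 = 0.4805.
In absolute terms T_C = 195.15 K and T_H = 295.21 K, so ΔT = 100.1 K.
COP_Carnot = T_C/ΔT = 195.15/100.1 = 1.950.
η_II = COP_actual/COP_Carnot = 0.4805/1.950 = 0.2463.

0.2463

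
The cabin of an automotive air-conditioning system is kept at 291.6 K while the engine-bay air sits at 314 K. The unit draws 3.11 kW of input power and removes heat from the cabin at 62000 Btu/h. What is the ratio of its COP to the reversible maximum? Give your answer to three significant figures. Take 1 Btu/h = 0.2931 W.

Converting, Q̇_C = 62000 Btu/h = 18.17 kW, so COP_actual = Q̇_C/Ẇ = 18.17/3.110 = 5.843.
The reservoir spacing is ΔT = 314 − 291.6 = 22.40 K.
COP_Carnot = T_C/ΔT = 291.60/22.40 = 13.02.
η_II = COP_actual/COP_Carnot = 5.843/13.02 = 0.4489.

0.449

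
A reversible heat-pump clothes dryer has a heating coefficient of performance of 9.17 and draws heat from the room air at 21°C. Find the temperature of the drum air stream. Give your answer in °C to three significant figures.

57.0 °C

COP_HP = T_H/(T_H − T_C) rearranges to T_H = COP·T_C/(COP − 1).
With T_C = 294.15 K, T_H = 9.17 × 294.15/8.170 = 330.15 K.
Converting, 330.15 K = 57.00°C.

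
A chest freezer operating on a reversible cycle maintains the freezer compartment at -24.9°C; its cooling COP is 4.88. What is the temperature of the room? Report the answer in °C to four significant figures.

COP_R = T_C/(T_H − T_C) gives T_H − T_C = T_C/COP.
With T_C = 248.25 K, T_H = 248.25 × (1 + 1/4.88) = 299.12 K.
Converting, 299.12 K = 25.97°C.

25.97 °C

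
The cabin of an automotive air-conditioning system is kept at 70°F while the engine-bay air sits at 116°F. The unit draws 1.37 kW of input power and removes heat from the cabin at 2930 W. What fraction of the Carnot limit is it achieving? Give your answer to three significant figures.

Converting, Q̇_C = 2930 W = 2.930 kW, so COP_actual = Q̇_C/Ẇ = 2.930/1.370 = 2.139.
In absolute terms T_C = 294.26 K and T_H = 319.82 K, so ΔT = 25.56 K.
COP_Carnot = T_C/ΔT = 294.26/25.56 = 11.51.
η_II = COP_actual/COP_Carnot = 2.139/11.51 = 0.1857.

0.186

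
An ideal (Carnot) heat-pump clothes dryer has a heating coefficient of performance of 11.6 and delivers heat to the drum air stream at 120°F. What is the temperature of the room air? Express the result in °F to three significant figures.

COP_HP = T_H/(T_H − T_C) gives T_H − T_C = T_H/COP.
With T_H = 322.04 K, T_C = 322.04 × (1 − 1/11.6) = 294.28 K.
Converting, 294.28 K = 70.03°F.

70.0 °F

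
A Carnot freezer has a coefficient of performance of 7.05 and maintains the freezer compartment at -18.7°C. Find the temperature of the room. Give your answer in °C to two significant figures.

COP_R = T_C/(T_H − T_C) gives T_H − T_C = T_C/COP.
With T_C = 254.45 K, T_H = 254.45 × (1 + 1/7.05) = 290.54 K.
Converting, 290.54 K = 17.39°C.

17 °C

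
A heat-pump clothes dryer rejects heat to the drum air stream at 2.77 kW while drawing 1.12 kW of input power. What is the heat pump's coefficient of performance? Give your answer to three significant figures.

The first law gives Q̇_H = Q̇_C + Ẇ, so the three rates are Q̇_C = 1.650, Q̇_H = 2.770, Ẇ = 1.120 kW.
COP_HP = Q̇_H/Ẇ = 2.770/1.120 = 2.473.

2.47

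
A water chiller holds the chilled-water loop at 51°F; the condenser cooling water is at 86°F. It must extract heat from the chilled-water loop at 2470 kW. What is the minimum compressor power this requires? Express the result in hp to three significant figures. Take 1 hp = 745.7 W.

227 hp

In absolute terms T_C = 283.71 K and T_H = 303.15 K, so ΔT = 19.44 K.
COP_Carnot = T_C/ΔT = 283.71/19.44 = 14.59.
Ẇ_min = Q̇/COP_Carnot = 2470/14.59 = 169.3 kW = 227.0 hp.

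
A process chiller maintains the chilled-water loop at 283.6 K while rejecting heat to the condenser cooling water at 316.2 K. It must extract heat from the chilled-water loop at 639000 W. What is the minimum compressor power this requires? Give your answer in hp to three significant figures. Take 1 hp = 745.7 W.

98.5 hp

The reservoir spacing is ΔT = 316.2 − 283.6 = 32.60 K.
COP_Carnot = T_C/ΔT = 283.60/32.60 = 8.699.
Ẇ_min = Q̇/COP_Carnot = 639000/8.699 = 73450 W = 98.50 hp.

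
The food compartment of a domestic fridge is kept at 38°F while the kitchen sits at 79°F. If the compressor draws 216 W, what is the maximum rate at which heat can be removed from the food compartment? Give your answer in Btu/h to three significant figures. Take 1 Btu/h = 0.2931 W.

8950 Btu/h

In absolute terms T_C = 276.48 K and T_H = 299.26 K, so ΔT = 22.78 K.
COP_Carnot = T_C/ΔT = 276.48/22.78 = 12.14.
Q̇_max = COP_Carnot × Ẇ = 12.14 × 216.0 W = 2622 W = 8945 Btu/h.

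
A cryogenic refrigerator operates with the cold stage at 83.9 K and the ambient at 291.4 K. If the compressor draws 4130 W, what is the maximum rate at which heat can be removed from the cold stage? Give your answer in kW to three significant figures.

The reservoir spacing is ΔT = 291.4 − 83.9 = 207.5 K.
COP_Carnot = T_C/ΔT = 83.90/207.5 = 0.4043.
Q̇_max = COP_Carnot × Ẇ = 0.4043 × 4130 W = 1670 W = 1.670 kW.

1.67 kW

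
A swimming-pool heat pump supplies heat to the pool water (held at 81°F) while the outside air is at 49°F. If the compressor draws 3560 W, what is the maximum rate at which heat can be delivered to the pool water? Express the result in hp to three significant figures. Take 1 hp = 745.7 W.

80.7 hp

In absolute terms T_C = 282.59 K and T_H = 300.37 K, so ΔT = 17.78 K.
COP_Carnot = T_H/ΔT = 300.37/17.78 = 16.90.
Q̇_max = COP_Carnot × Ẇ = 16.90 × 3560 W = 60150 W = 80.66 hp.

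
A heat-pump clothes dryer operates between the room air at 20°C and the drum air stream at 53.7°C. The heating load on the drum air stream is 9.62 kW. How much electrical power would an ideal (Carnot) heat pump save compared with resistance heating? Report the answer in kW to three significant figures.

In absolute terms T_C = 293.15 K and T_H = 326.85 K, so ΔT = 33.70 K.
COP_Carnot = T_H/ΔT = 326.85/33.70 = 9.699.
Resistance heating needs Ẇ_res = Q̇_H = 9.620 kW; the reversible heat pump needs only Ẇ_hp = Q̇_H/COP = 0.9919 kW.
Saving = 9.620 − 0.9919 = 8.628 kW.

8.63 kW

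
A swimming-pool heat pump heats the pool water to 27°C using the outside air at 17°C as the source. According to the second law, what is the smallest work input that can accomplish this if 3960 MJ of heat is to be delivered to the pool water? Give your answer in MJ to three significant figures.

In absolute terms T_C = 290.15 K and T_H = 300.15 K, so ΔT = 10.00 K.
The reversible limit is COP_HP = T_H/ΔT = 30.02, so W_min = Q_H/COP = Q_H·ΔT/T_H.
W_min = 3960 × 10.00/300.15 = 131.9 MJ.

132 MJ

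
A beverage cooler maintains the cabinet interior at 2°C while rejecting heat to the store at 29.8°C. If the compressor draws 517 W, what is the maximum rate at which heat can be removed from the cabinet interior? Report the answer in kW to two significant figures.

5.1 kW

In absolute terms T_C = 275.15 K and T_H = 302.95 K, so ΔT = 27.80 K.
COP_Carnot = T_C/ΔT = 275.15/27.80 = 9.897.
Q̇_max = COP_Carnot × Ẇ = 9.897 × 517.0 W = 5117 W = 5.117 kW.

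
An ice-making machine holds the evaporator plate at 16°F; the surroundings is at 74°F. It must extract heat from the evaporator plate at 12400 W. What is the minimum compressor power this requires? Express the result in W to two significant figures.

1500 W

In absolute terms T_C = 264.26 K and T_H = 296.48 K, so ΔT = 32.22 K.
COP_Carnot = T_C/ΔT = 264.26/32.22 = 8.201.
Ẇ_min = Q̇/COP_Carnot = 12400/8.201 = 1512 W.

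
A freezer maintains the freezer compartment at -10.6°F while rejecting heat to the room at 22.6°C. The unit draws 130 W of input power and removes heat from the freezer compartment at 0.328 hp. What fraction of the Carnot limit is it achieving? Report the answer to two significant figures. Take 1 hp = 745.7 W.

Converting, Q̇_C = 0.3280 hp = 244.6 W, so COP_actual = Q̇_C/Ẇ = 244.6/130.0 = 1.881.
In absolute terms T_C = 249.48 K and T_H = 295.75 K, so ΔT = 46.27 K.
COP_Carnot = T_C/ΔT = 249.48/46.27 = 5.392.
η_II = COP_actual/COP_Carnot = 1.881/5.392 = 0.3489.

0.35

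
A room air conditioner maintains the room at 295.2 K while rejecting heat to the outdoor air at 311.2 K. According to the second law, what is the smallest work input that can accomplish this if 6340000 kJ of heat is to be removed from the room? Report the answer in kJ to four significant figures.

343600 kJ

The reservoir spacing is ΔT = 311.2 − 295.2 = 16.00 K.
The reversible limit is COP_R = T_C/ΔT = 18.45, so W_min = Q_C/COP = Q_C·ΔT/T_C.
W_min = 6340000 × 16.00/295.20 = 343600 kJ.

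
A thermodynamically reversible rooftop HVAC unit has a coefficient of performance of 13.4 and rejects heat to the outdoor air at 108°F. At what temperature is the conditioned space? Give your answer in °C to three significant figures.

20.3 °C

For a Carnot refrigerator COP_R = T_C/(T_H − T_C), so T_C = COP·T_H/(1 + COP).
With T_H = 315.37 K, T_C = 13.4 × 315.37/14.40 = 293.47 K.
Converting, 293.47 K = 20.32°C.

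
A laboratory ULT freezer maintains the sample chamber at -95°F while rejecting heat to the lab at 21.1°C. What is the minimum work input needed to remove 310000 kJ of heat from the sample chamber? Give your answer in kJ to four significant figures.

140200 kJ

In absolute terms T_C = 202.59 K and T_H = 294.25 K, so ΔT = 91.66 K.
The reversible limit is COP_R = T_C/ΔT = 2.210, so W_min = Q_C/COP = Q_C·ΔT/T_C.
W_min = 310000 × 91.66/202.59 = 140200 kJ.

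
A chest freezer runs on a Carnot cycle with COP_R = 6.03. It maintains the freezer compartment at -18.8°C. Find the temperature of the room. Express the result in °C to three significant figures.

COP_R = T_C/(T_H − T_C) gives T_H − T_C = T_C/COP.
With T_C = 254.35 K, T_H = 254.35 × (1 + 1/6.03) = 296.53 K.
Converting, 296.53 K = 23.38°C.

23.4 °C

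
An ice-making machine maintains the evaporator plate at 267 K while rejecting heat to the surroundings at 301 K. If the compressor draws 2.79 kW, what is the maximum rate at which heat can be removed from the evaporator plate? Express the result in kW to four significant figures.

21.91 kW

The reservoir spacing is ΔT = 301 − 267 = 34.00 K.
COP_Carnot = T_C/ΔT = 267.00/34.00 = 7.853.
Q̇_max = COP_Carnot × Ẇ = 7.853 × 2.790 kW = 21.91 kW.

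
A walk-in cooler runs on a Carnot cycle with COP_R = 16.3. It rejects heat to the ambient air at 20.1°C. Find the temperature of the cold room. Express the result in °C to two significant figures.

3.1 °C

For a Carnot refrigerator COP_R = T_C/(T_H − T_C), so T_C = COP·T_H/(1 + COP).
With T_H = 293.25 K, T_C = 16.3 × 293.25/17.30 = 276.30 K.
Converting, 276.30 K = 3.15°C.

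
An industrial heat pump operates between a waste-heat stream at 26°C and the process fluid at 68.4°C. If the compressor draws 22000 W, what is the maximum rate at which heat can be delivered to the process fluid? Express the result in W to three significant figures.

177000 W

In absolute terms T_C = 299.15 K and T_H = 341.55 K, so ΔT = 42.40 K.
COP_Carnot = T_H/ΔT = 341.55/42.40 = 8.055.
Q̇_max = COP_Carnot × Ẇ = 8.055 × 22000 W = 177200 W.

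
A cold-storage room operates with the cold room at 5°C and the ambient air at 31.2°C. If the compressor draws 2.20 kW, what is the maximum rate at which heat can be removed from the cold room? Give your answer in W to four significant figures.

In absolute terms T_C = 278.15 K and T_H = 304.35 K, so ΔT = 26.20 K.
COP_Carnot = T_C/ΔT = 278.15/26.20 = 10.62.
Q̇_max = COP_Carnot × Ẇ = 10.62 × 2.200 kW = 23.36 kW = 23360 W.

23360 W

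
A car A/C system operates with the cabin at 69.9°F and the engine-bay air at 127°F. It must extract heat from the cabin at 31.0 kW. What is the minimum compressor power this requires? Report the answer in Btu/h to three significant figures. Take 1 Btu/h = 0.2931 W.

11400 Btu/h

In absolute terms T_C = 294.21 K and T_H = 325.93 K, so ΔT = 31.72 K.
COP_Carnot = T_C/ΔT = 294.21/31.72 = 9.274.
Ẇ_min = Q̇/COP_Carnot = 31.00/9.274 = 3.343 kW = 11400 Btu/h.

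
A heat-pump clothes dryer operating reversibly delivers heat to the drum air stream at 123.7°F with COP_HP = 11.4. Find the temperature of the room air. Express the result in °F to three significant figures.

COP_HP = T_H/(T_H − T_C) gives T_H − T_C = T_H/COP.
With T_H = 324.09 K, T_C = 324.09 × (1 − 1/11.4) = 295.67 K.
Converting, 295.67 K = 72.53°F.

72.5 °F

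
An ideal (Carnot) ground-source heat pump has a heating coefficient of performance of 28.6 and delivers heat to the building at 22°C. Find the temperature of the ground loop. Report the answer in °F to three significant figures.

53.0 °F

COP_HP = T_H/(T_H − T_C) gives T_H − T_C = T_H/COP.
With T_H = 295.15 K, T_C = 295.15 × (1 − 1/28.6) = 284.83 K.
Converting, 284.83 K = 53.02°F.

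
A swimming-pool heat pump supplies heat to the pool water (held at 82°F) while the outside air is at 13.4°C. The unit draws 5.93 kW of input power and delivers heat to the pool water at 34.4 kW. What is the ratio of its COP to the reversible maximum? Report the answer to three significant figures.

0.277

COP_actual = Q̇_H/Ẇ = 34.40/5.930 = 5.801.
In absolute terms T_C = 286.55 K and T_H = 300.93 K, so ΔT = 14.38 K.
COP_Carnot = T_H/ΔT = 300.93/14.38 = 20.93.
η_II = COP_actual/COP_Carnot = 5.801/20.93 = 0.2772.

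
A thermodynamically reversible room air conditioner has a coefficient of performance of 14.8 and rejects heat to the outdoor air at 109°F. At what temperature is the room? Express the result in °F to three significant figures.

For a Carnot refrigerator COP_R = T_C/(T_H − T_C), so T_C = COP·T_H/(1 + COP).
With T_H = 315.93 K, T_C = 14.8 × 315.93/15.80 = 295.93 K.
Converting, 295.93 K = 73.01°F.

73.0 °F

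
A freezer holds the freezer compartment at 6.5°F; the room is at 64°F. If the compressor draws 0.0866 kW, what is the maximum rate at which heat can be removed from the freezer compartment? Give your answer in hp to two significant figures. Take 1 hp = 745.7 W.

In absolute terms T_C = 258.98 K and T_H = 290.93 K, so ΔT = 31.94 K.
COP_Carnot = T_C/ΔT = 258.98/31.94 = 8.107.
Q̇_max = COP_Carnot × Ẇ = 8.107 × 0.08660 kW = 0.7021 kW = 0.9415 hp.

0.94 hp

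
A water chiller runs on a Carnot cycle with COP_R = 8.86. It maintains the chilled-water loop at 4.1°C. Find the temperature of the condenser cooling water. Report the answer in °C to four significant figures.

COP_R = T_C/(T_H − T_C) gives T_H − T_C = T_C/COP.
With T_C = 277.25 K, T_H = 277.25 × (1 + 1/8.86) = 308.54 K.
Converting, 308.54 K = 35.39°C.

35.39 °C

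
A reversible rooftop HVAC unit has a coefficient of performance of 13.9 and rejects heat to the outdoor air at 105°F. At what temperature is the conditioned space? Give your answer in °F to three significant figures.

For a Carnot refrigerator COP_R = T_C/(T_H − T_C), so T_C = COP·T_H/(1 + COP).
With T_H = 313.71 K, T_C = 13.9 × 313.71/14.90 = 292.65 K.
Converting, 292.65 K = 67.10°F.

67.1 °F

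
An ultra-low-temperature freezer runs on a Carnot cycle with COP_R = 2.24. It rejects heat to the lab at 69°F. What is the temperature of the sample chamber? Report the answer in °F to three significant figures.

For a Carnot refrigerator COP_R = T_C/(T_H − T_C), so T_C = COP·T_H/(1 + COP).
With T_H = 293.71 K, T_C = 2.24 × 293.71/3.240 = 203.06 K.
Converting, 203.06 K = -94.17°F.

-94.2 °F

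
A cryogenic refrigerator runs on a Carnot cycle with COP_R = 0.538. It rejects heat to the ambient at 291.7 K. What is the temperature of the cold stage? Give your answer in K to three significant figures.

102 K

For a Carnot refrigerator COP_R = T_C/(T_H − T_C), so T_C = COP·T_H/(1 + COP).
With T_H = 291.70 K, T_C = 0.538 × 291.70/1.538 = 102.04 K.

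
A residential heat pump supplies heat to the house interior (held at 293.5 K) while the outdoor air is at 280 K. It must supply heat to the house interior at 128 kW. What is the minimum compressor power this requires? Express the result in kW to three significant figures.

The reservoir spacing is ΔT = 293.5 − 280 = 13.50 K.
COP_Carnot = T_H/ΔT = 293.50/13.50 = 21.74.
Ẇ_min = Q̇/COP_Carnot = 128.0/21.74 = 5.888 kW.

5.89 kW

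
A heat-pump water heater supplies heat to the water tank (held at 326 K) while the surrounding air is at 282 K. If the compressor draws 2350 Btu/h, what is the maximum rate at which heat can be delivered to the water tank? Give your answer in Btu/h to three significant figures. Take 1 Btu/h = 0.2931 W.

The reservoir spacing is ΔT = 326 − 282 = 44.00 K.
COP_Carnot = T_H/ΔT = 326.00/44.00 = 7.409.
Q̇_max = COP_Carnot × Ẇ = 7.409 × 2350 Btu/h = 17410 Btu/h.

17400 Btu/h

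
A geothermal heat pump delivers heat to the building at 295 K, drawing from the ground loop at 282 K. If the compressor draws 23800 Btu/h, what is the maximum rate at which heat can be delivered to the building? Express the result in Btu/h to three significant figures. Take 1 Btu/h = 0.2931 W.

The reservoir spacing is ΔT = 295 − 282 = 13.00 K.
COP_Carnot = T_H/ΔT = 295.00/13.00 = 22.69.
Q̇_max = COP_Carnot × Ẇ = 22.69 × 23800 Btu/h = 540100 Btu/h.

540000 Btu/h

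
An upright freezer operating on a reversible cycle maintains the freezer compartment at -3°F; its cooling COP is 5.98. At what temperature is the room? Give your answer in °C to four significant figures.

22.98 °C

COP_R = T_C/(T_H − T_C) gives T_H − T_C = T_C/COP.
With T_C = 253.71 K, T_H = 253.71 × (1 + 1/5.98) = 296.13 K.
Converting, 296.13 K = 22.98°C.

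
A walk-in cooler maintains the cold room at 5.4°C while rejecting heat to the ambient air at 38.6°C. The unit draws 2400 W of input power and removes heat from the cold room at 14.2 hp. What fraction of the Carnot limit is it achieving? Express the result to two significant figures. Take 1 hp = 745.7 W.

Converting, Q̇_C = 14.20 hp = 10590 W, so COP_actual = Q̇_C/Ẇ = 10590/2400 = 4.412.
In absolute terms T_C = 278.55 K and T_H = 311.75 K, so ΔT = 33.20 K.
COP_Carnot = T_C/ΔT = 278.55/33.20 = 8.390.
η_II = COP_actual/COP_Carnot = 4.412/8.390 = 0.5259.

0.53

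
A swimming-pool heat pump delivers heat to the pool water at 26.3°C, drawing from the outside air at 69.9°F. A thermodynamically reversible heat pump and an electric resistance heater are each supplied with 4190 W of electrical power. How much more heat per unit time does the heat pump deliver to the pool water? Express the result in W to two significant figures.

In absolute terms T_C = 294.21 K and T_H = 299.45 K, so ΔT = 5.244 K.
COP_Carnot = T_H/ΔT = 299.45/5.244 = 57.10.
The heat pump delivers Q̇_H = COP × Ẇ = 239200 W; the resistance heater delivers Ẇ = 4190 W.
Extra = (COP − 1)·Ẇ = 235100 W.

240000 W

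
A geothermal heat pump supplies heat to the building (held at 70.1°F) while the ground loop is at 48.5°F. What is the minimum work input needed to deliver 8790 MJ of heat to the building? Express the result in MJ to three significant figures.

358 MJ

In absolute terms T_C = 282.32 K and T_H = 294.32 K, so ΔT = 12.00 K.
The reversible limit is COP_HP = T_H/ΔT = 24.53, so W_min = Q_H/COP = Q_H·ΔT/T_H.
W_min = 8790 × 12.00/294.32 = 358.4 MJ.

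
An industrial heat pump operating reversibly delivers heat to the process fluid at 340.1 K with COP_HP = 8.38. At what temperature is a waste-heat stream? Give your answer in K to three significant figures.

300 K

COP_HP = T_H/(T_H − T_C) gives T_H − T_C = T_H/COP.
With T_H = 340.10 K, T_C = 340.10 × (1 − 1/8.38) = 299.52 K.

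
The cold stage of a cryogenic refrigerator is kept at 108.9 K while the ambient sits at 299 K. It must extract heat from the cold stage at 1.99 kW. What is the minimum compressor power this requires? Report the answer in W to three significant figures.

3470 W

The reservoir spacing is ΔT = 299 − 108.9 = 190.1 K.
COP_Carnot = T_C/ΔT = 108.90/190.1 = 0.5729.
Ẇ_min = Q̇/COP_Carnot = 1.990/0.5729 = 3.474 kW = 3474 W.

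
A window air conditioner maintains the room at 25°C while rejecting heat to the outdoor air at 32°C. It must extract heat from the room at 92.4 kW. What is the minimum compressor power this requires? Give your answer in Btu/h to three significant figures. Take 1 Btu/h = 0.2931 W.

7400 Btu/h

In absolute terms T_C = 298.15 K and T_H = 305.15 K, so ΔT = 7.000 K.
COP_Carnot = T_C/ΔT = 298.15/7.000 = 42.59.
Ẇ_min = Q̇/COP_Carnot = 92.40/42.59 = 2.169 kW = 7401 Btu/h.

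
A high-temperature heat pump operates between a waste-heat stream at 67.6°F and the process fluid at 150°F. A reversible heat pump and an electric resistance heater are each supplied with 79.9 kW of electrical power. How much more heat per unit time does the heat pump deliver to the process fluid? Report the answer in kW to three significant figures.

In absolute terms T_C = 292.93 K and T_H = 338.71 K, so ΔT = 45.78 K.
COP_Carnot = T_H/ΔT = 338.71/45.78 = 7.399.
The heat pump delivers Q̇_H = COP × Ẇ = 591.2 kW; the resistance heater delivers Ẇ = 79.90 kW.
Extra = (COP − 1)·Ẇ = 511.3 kW.

511 kW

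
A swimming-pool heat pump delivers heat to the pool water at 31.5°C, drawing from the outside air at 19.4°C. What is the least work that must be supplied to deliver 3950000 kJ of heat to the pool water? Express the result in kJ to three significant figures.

In absolute terms T_C = 292.55 K and T_H = 304.65 K, so ΔT = 12.10 K.
The reversible limit is COP_HP = T_H/ΔT = 25.18, so W_min = Q_H/COP = Q_H·ΔT/T_H.
W_min = 3950000 × 12.10/304.65 = 156900 kJ.

157000 kJ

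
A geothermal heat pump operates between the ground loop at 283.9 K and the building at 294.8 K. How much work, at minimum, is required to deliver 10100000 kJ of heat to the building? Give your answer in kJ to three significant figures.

The reservoir spacing is ΔT = 294.8 − 283.9 = 10.90 K.
The reversible limit is COP_HP = T_H/ΔT = 27.05, so W_min = Q_H/COP = Q_H·ΔT/T_H.
W_min = 10100000 × 10.90/294.80 = 373400 kJ.

373000 kJ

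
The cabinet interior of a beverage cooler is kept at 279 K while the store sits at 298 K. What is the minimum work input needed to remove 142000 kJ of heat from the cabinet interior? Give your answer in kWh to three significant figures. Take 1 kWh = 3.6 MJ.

2.69 kWh

The reservoir spacing is ΔT = 298 − 279 = 19.00 K.
The reversible limit is COP_R = T_C/ΔT = 14.68, so W_min = Q_C/COP = Q_C·ΔT/T_C.
W_min = 142000 × 19.00/279.00 = 9670 kJ = 2.686 kWh.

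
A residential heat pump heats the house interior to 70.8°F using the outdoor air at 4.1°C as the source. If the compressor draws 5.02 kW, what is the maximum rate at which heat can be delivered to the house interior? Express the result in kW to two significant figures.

85 kW

In absolute terms T_C = 277.25 K and T_H = 294.71 K, so ΔT = 17.46 K.
COP_Carnot = T_H/ΔT = 294.71/17.46 = 16.88.
Q̇_max = COP_Carnot × Ẇ = 16.88 × 5.020 kW = 84.75 kW.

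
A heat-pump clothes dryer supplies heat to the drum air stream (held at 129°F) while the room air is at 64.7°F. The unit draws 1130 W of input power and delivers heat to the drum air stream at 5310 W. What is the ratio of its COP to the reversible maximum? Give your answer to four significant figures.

0.5133

COP_actual = Q̇_H/Ẇ = 5310/1130 = 4.699.
In absolute terms T_C = 291.32 K and T_H = 327.04 K, so ΔT = 35.72 K.
COP_Carnot = T_H/ΔT = 327.04/35.72 = 9.155.
η_II = COP_actual/COP_Carnot = 4.699/9.155 = 0.5133.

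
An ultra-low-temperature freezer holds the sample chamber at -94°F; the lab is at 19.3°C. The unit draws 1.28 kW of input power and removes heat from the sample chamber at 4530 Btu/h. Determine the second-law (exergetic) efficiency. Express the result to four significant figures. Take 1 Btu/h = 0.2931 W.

0.4560

Converting, Q̇_C = 4530 Btu/h = 1.328 kW, so COP_actual = Q̇_C/Ẇ = 1.328/1.280 = 1.037.
In absolute terms T_C = 203.15 K and T_H = 292.45 K, so ΔT = 89.30 K.
COP_Carnot = T_C/ΔT = 203.15/89.30 = 2.275.
η_II = COP_actual/COP_Carnot = 1.037/2.275 = 0.4560.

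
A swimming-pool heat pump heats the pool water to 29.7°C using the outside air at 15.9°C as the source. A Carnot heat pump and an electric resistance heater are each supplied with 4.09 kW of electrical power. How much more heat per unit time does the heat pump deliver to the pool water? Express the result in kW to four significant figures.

85.67 kW

In absolute terms T_C = 289.05 K and T_H = 302.85 K, so ΔT = 13.80 K.
COP_Carnot = T_H/ΔT = 302.85/13.80 = 21.95.
The heat pump delivers Q̇_H = COP × Ẇ = 89.76 kW; the resistance heater delivers Ẇ = 4.090 kW.
Extra = (COP − 1)·Ẇ = 85.67 kW.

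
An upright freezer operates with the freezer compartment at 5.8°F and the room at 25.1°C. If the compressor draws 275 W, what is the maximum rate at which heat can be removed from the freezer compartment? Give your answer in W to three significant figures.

In absolute terms T_C = 258.59 K and T_H = 298.25 K, so ΔT = 39.66 K.
COP_Carnot = T_C/ΔT = 258.59/39.66 = 6.521.
Q̇_max = COP_Carnot × Ẇ = 6.521 × 275.0 W = 1793 W.

1790 W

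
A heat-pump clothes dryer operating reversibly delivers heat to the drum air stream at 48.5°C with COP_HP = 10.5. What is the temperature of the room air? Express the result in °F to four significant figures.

COP_HP = T_H/(T_H − T_C) gives T_H − T_C = T_H/COP.
With T_H = 321.65 K, T_C = 321.65 × (1 − 1/10.5) = 291.02 K.
Converting, 291.02 K = 64.16°F.

64.16 °F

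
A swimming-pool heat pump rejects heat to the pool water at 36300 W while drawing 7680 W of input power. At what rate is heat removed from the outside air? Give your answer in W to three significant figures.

28600 W

For a cyclic device the first law requires Q̇_H = Q̇_C + Ẇ.
Q̇_C = Q̇_H − Ẇ = 28620 W.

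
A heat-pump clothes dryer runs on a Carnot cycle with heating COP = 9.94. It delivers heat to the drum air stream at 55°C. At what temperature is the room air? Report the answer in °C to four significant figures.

COP_HP = T_H/(T_H − T_C) gives T_H − T_C = T_H/COP.
With T_H = 328.15 K, T_C = 328.15 × (1 − 1/9.94) = 295.14 K.
Converting, 295.14 K = 21.99°C.

21.99 °C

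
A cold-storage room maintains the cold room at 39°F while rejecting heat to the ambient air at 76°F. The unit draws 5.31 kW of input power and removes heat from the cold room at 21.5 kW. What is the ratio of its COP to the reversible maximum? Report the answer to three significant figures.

COP_actual = Q̇_C/Ẇ = 21.50/5.310 = 4.049.
In absolute terms T_C = 277.04 K and T_H = 297.59 K, so ΔT = 20.56 K.
COP_Carnot = T_C/ΔT = 277.04/20.56 = 13.48.
η_II = COP_actual/COP_Carnot = 4.049/13.48 = 0.3004.

0.300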